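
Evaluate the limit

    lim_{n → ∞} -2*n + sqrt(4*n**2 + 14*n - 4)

7/2

This has the form ∞ − ∞. Multiply and divide by the conjugate √(4*n^2 + 14*n - 4) + 2n.
That gives (14n - 4) / (√(4*n^2 + 14*n - 4) + 2n).
Divide numerator and denominator by n: the limit is 14/(2·2) = 7/2.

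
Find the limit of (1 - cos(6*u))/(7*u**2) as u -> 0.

Substitution gives 0/0.
Use (1 − cos θ)/θ² → 1/2 with θ = 6u: the limit is 6²/(2·7) = 18/7.

18/7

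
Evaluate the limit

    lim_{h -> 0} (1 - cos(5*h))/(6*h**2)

25/12

Substitution gives 0/0.
Use (1 − cos u)/u² → 1/2 with u = 5h: the limit is 5²/(2·6) = 25/12.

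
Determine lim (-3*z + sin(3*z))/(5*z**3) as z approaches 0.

-9/10

Direct substitution gives 0/0.
Apply L'Hôpital: lim (3*cos(3*z) - 3)/(15*z^2), still 0/0.
Apply L'Hôpital: lim (-9*sin(3*z))/(30*z), still 0/0.
After 3 applications of L'Hôpital's rule the quotient is (-27*cos(3*z))/(30); substituting z = 0 gives -9/10.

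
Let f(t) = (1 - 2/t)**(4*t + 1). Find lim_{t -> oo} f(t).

e^(-8)

The base → 1 and the exponent → ∞: a 1^∞ form.
Take logarithms: (4t + 1)·ln(1 - 2/t). Since ln(1+u) ~ u for small u, this behaves like (4t)·(-2/t) → -8.
So the limit is e^(-8).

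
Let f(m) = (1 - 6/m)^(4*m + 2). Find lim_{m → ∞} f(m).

Write it as [(1 - 6/m)^m]^(4) · (1 - 6/m)^(2). The bracketed term tends to e^(-6) and the second factor to 1, so the limit is e^(-24).

e^(-24)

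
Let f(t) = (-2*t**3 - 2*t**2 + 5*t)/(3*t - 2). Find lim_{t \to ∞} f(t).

-∞

The numerator has higher degree (3 > 1); the quotient behaves like (-2/(3))·t^2 for large |t|.
As t → +∞ this diverges to -∞.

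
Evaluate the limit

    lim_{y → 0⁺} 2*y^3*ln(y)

This is a 0·(−∞) form. Rewrite as 2·ln(y) / y^(−3) and apply L'Hôpital:
the derivative quotient is 2·(1/y) / (−3·y^(−4)) = (-2/3)·y^3 → 0.

0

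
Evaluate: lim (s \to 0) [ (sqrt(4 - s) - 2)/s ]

-1/4

A 0/0 form; rationalise with √(4 - s) + √4. This collapses the numerator to -s, leaving -1/(√(4 - s) + √4) → -1/(2√4) = -1/4.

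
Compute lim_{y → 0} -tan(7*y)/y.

-7

Substitution gives 0/0.
Since tan(u)/u → 1 as u → 0, tan(7y)/(7y) → 1 and the limit is 7/(-1) = -7.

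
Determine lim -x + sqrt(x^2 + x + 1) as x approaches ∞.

An ∞ − ∞ form. Rationalising with the conjugate, the difference becomes (x + 1) / (√(x^2 + x + 1) + x).
For large x the denominator behaves like 2·x, so the quotient tends to 1/2 = 1/2.

1/2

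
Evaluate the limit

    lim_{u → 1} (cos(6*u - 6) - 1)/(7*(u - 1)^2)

-18/7

Direct substitution gives 0/0.
Apply L'Hôpital: lim (-6*sin(6*u - 6))/(14*u - 14), still 0/0.
After 2 applications of L'Hôpital's rule the quotient is (-36*cos(6*u - 6))/(14); substituting u = 1 gives -18/7.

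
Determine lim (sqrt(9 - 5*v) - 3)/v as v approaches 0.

-5/6

A 0/0 form; rationalise with √(9 - 5v) + √9. This collapses the numerator to -5v, leaving -5/(√(9 - 5v) + √9) → -5/(2√9) = -5/6.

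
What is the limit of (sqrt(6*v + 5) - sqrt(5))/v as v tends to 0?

Substitution gives 0/0. Multiply numerator and denominator by the conjugate √(5 + 6v) + √5.
The numerator becomes (5 + 6v) − 5 = 6v, so the expression simplifies to 6/(√(5 + 6v) + √5).
Letting v → 0 gives 6/(2√5) = 3*√(5)/5.

3*√(5)/5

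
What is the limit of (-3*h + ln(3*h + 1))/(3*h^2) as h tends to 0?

Direct substitution gives 0/0.
Apply L'Hôpital: lim (-3 + 3/(3*h + 1))/(6*h), still 0/0.
After 2 applications of L'Hôpital's rule the quotient is (-9/(3*h + 1)^2)/(6); substituting h = 0 gives -3/2.

-3/2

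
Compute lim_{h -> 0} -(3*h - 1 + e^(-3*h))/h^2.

-9/2

Direct substitution gives 0/0.
Apply L'Hôpital: lim (3 - 3*e^(-3*h))/(-2*h), still 0/0.
After 2 applications of L'Hôpital's rule the quotient is (9*e^(-3*h))/(-2); substituting h = 0 gives -9/2.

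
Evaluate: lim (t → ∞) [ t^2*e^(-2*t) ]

Write as t^2/e^{2t}, an ∞/∞ form.
Exponential growth dominates any polynomial, so repeated L'Hôpital (or the standard result) gives 0.

0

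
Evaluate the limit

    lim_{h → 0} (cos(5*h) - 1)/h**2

-25/2

Direct substitution gives 0/0.
Apply L'Hôpital: lim (-5*sin(5*h))/(2*h), still 0/0.
After 2 applications of L'Hôpital's rule the quotient is (-25*cos(5*h))/(2); substituting h = 0 gives -25/2.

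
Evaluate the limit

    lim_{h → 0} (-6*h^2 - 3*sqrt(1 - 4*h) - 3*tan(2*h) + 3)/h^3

Substitution gives 0/0; apply L'Hôpital's rule 3 times.
After differentiating numerator and denominator 3 times the quotient is (-96*tan(2*h)^2/cos(2*h)^2 - 48/cos(2*h)^4 + 72/(1 - 4*h)^(5/2))/(6); at h = 0 this is 4.

4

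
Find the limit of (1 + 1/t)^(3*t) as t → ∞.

Write it as [(1 + 1/t)^t]^(3) · (1 + 1/t)^(0). The bracketed term tends to e^(1) and the second factor to 1, so the limit is e^(3).

e^(3)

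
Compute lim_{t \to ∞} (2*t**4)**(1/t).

1

Base → ∞ and exponent → 0: an ∞^0 form.
Take logs: (1/t)·ln(2·t^4) = (ln 2 + 4·ln t)/t → 0.
So the limit is e^0 = 1.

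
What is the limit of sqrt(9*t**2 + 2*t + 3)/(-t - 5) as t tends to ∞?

For large |t|, √(9*t^2 + 2*t + 3) ≈ √9·|t| and the denominator ≈ -t.
Since t → +∞, |t| = t, giving √9/(-1) = -3.

-3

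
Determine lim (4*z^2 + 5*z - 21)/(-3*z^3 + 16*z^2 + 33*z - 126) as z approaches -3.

19/144

At z = -3 both the top and bottom vanish — a removable singularity. Factoring out (z + 3) from each leaves (4*z - 7)/(-3*z^2 + 25*z - 42), which at z = -3 equals 19/144.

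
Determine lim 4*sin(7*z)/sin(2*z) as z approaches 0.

Substitution gives 0/0.
Divide numerator and denominator by z: sin(7z)/z → 7 and sin(2z)/z → 2, so the limit is 4·7/2 = 14.

14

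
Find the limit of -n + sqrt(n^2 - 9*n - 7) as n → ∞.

-9/2

An ∞ − ∞ form. Rationalising with the conjugate, the difference becomes (-9n - 7) / (√(n^2 - 9*n - 7) + n).
For large n the denominator behaves like 2·n, so the quotient tends to -9/2 = -9/2.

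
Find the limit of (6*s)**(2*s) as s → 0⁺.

Base → 0⁺ and exponent → 0⁺: a 0^0 form.
Take logs: 2s·ln(6s). This is 0·(−∞); rewriting as ln(6s)/(1/(2s)) and applying L'Hôpital gives 0.
Hence the limit is e^0 = 1.

1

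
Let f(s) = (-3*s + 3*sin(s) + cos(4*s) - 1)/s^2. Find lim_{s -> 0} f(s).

Substitution gives 0/0; apply L'Hôpital's rule 2 times.
After differentiating numerator and denominator 2 times the quotient is (-3*sin(s) - 16*cos(4*s))/(2); at s = 0 this is -8.

-8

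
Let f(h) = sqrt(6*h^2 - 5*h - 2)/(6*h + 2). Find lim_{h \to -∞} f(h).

-√(6)/6

For large |h|, √(6*h^2 - 5*h - 2) ≈ √6·|h| and the denominator ≈ 6h.
Since h → −∞, |h| = −h, giving −√6/(6) = -√(6)/6.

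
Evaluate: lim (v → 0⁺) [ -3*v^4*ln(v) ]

0

This is a 0·(−∞) form. Rewrite as -3·ln(v) / v^(−4) and apply L'Hôpital:
the derivative quotient is -3·(1/v) / (−4·v^(−5)) = (3/4)·v^4 → 0.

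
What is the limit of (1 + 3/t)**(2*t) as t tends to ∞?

e^(6)

Let L be the limit and take ln: ln L = lim (2t)·ln(1 + 3/t) = lim (2t)·(3/t + O(1/t²)) = 6.
Hence L = e^(6).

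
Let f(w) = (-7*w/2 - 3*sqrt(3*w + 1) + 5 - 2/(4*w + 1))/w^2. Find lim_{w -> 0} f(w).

Substitution gives 0/0 (the numerator vanishes to order 2).
Expand each term to order w^2: the coefficient of w^2 in -3·√(1 + 3w) is 27/8 and in -2·1/(1 + 4w) is -32.
Lower-order terms cancel with the polynomial part, so the numerator is (-229/8)·w^2 + o(w^2), and the limit is (-229/8)/(1) = -229/8.

-229/8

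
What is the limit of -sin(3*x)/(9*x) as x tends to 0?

-1/3

Substitution gives 0/0.
Write it as (3/(-9))·sin(3x)/(3x); since sin(u)/u → 1, the limit is -1/3.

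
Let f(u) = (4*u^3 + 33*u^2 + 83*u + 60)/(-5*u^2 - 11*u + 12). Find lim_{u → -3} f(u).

-7/19

At u = -3 both the top and bottom vanish — a removable singularity. Factoring out (u + 3) from each leaves (4*u^2 + 21*u + 20)/(4 - 5*u), which at u = -3 equals -7/19.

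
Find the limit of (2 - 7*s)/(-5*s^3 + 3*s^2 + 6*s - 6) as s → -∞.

The denominator has degree 3 and the numerator degree 1. Dividing numerator and denominator by s^3 sends every term to 0 except the leading denominator term, so the limit is 0.

0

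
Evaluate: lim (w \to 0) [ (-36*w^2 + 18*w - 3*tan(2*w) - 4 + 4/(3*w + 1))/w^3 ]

Substitution gives 0/0; apply L'Hôpital's rule 3 times.
After differentiating numerator and denominator 3 times the quotient is (-96*tan(2*w)^2/cos(2*w)^2 - 48/cos(2*w)^4 - 648/(3*w + 1)^4)/(6); at w = 0 this is -116.

-116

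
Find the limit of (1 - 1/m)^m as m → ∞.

Write it as [(1 - 1/m)^m]^(1) · (1 - 1/m)^(0). The bracketed term tends to e^(-1) and the second factor to 1, so the limit is e^(-1).

e^(-1)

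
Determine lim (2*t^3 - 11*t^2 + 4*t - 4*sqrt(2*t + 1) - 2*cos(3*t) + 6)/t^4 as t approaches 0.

-17/4

Substitution gives 0/0; apply L'Hôpital's rule 4 times.
After differentiating numerator and denominator 4 times the quotient is (-162*cos(3*t) + 60/(2*t + 1)^(7/2))/(24); at t = 0 this is -17/4.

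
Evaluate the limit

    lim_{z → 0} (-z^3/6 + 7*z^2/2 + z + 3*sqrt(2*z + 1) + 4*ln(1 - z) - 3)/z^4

Substitution gives 0/0 (the numerator vanishes to order 4).
Expand each term to order z^4: the coefficient of z^4 in 4·ln(1 - z) is -1 and in 3·√(1 + 2z) is -15/8.
Lower-order terms cancel with the polynomial part, so the numerator is (-23/8)·z^4 + o(z^4), and the limit is (-23/8)/(1) = -23/8.

-23/8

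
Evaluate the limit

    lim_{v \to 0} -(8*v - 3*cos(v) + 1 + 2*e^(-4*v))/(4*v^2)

-35/8

Substitution gives 0/0; apply L'Hôpital's rule 2 times.
After differentiating numerator and denominator 2 times the quotient is (3*cos(v) + 32*e^(-4*v))/(-8); at v = 0 this is -35/8.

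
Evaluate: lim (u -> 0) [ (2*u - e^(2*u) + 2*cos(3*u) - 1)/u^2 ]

Substitution gives 0/0 (the numerator vanishes to order 2).
Expand each term to order u^2: the coefficient of u^2 in −e^(2u) is -2 and in 2·cos(3u) is -9.
Lower-order terms cancel with the polynomial part, so the numerator is (-11)·u^2 + o(u^2), and the limit is (-11)/(1) = -11.

-11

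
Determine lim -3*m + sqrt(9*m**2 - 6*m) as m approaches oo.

An ∞ − ∞ form. Rationalising with the conjugate, the difference becomes (-6m) / (√(9*m^2 - 6*m) + 3m).
For large m the denominator behaves like 2·3m, so the quotient tends to -6/6 = -1.

-1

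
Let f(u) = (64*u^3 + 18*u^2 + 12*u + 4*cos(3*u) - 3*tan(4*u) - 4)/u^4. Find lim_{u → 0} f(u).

Substitution gives 0/0; apply L'Hôpital's rule 4 times.
After differentiating numerator and denominator 4 times the quotient is (324*cos(3*u) - 18432*tan(4*u)^5 - 30720*tan(4*u)^3 - 12288*tan(4*u))/(24); at u = 0 this is 27/2.

27/2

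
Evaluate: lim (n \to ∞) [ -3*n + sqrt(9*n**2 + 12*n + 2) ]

2

This has the form ∞ − ∞. Multiply and divide by the conjugate √(9*n^2 + 12*n + 2) + 3n.
That gives (12n + 2) / (√(9*n^2 + 12*n + 2) + 3n).
Divide numerator and denominator by n: the limit is 12/(2·3) = 2.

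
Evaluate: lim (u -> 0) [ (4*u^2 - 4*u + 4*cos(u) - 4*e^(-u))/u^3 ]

Substitution gives 0/0; apply L'Hôpital's rule 3 times.
After differentiating numerator and denominator 3 times the quotient is (4*sin(u) + 4*e^(-u))/(6); at u = 0 this is 2/3.

2/3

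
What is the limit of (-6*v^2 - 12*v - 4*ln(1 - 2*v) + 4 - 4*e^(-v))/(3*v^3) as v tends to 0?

Substitution gives 0/0; apply L'Hôpital's rule 3 times.
After differentiating numerator and denominator 3 times the quotient is (4*e^(-v) - 64/(2*v - 1)^3)/(18); at v = 0 this is 34/9.

34/9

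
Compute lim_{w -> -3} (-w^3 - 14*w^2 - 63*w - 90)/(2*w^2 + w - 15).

6/11

Since w = -3 makes numerator and denominator zero, (w + 3) divides both.
Cancelling it gives (-w^2 - 11*w - 30)/(2*w - 5); now plug in w = -3 to get 6/11.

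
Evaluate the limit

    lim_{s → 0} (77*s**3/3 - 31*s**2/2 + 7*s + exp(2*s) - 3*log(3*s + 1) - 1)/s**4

Substitution gives 0/0; apply L'Hôpital's rule 4 times.
After differentiating numerator and denominator 4 times the quotient is (16*e^(2*s) + 1458/(3*s + 1)^4)/(24); at s = 0 this is 737/12.

737/12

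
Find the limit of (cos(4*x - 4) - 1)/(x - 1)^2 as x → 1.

Direct substitution gives 0/0.
Apply L'Hôpital: lim (-4*sin(4*x - 4))/(2*x - 2), still 0/0.
After 2 applications of L'Hôpital's rule the quotient is (-16*cos(4*x - 4))/(2); substituting x = 1 gives -8.

-8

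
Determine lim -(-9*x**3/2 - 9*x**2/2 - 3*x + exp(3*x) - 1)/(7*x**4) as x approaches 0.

Direct substitution gives 0/0.
Apply L'Hôpital: lim (-27*x^2/2 - 9*x + 3*e^(3*x) - 3)/(-28*x^3), still 0/0.
Apply L'Hôpital: lim (-27*x + 9*e^(3*x) - 9)/(-84*x^2), still 0/0.
Apply L'Hôpital: lim (27*e^(3*x) - 27)/(-168*x), still 0/0.
After 4 applications of L'Hôpital's rule the quotient is (81*e^(3*x))/(-168); substituting x = 0 gives -27/56.

-27/56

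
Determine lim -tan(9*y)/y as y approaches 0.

Substitution gives 0/0.
Since tan(u)/u → 1 as u → 0, tan(9y)/(9y) → 1 and the limit is 9/(-1) = -9.

-9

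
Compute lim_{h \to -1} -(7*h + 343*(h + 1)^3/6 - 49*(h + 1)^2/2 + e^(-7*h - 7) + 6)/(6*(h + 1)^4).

-2401/144

Direct substitution gives 0/0.
Apply L'Hôpital: lim (-49*h + 343*(h + 1)^2/2 - 7*e^(-7*h - 7) - 42)/(-24*(h + 1)^3), still 0/0.
Apply L'Hôpital: lim (343*h + 49*e^(-7*h - 7) + 294)/(-72*(h + 1)^2), still 0/0.
Apply L'Hôpital: lim (343 - 343*e^(-7*h - 7))/(-144*h - 144), still 0/0.
After 4 applications of L'Hôpital's rule the quotient is (2401*e^(-7*h - 7))/(-144); substituting h = -1 gives -2401/144.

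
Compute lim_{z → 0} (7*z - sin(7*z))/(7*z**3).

Direct substitution gives 0/0.
Apply L'Hôpital: lim (7 - 7*cos(7*z))/(21*z^2), still 0/0.
Apply L'Hôpital: lim (49*sin(7*z))/(42*z), still 0/0.
After 3 applications of L'Hôpital's rule the quotient is (343*cos(7*z))/(42); substituting z = 0 gives 49/6.

49/6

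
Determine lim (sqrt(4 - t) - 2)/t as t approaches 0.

-1/4

A 0/0 form; rationalise with √(4 - t) + √4. This collapses the numerator to -t, leaving -1/(√(4 - t) + √4) → -1/(2√4) = -1/4.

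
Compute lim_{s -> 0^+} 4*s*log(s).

This is a 0·(−∞) form. Rewrite as 4·ln(s) / s^(−1) and apply L'Hôpital:
the derivative quotient is 4·(1/s) / (−1·s^(−2)) = (-4/1)·s^1 → 0.

0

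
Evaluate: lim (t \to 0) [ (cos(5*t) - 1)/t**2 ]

-25/2

Direct substitution gives 0/0.
Apply L'Hôpital: lim (-5*sin(5*t))/(2*t), still 0/0.
After 2 applications of L'Hôpital's rule the quotient is (-25*cos(5*t))/(2); substituting t = 0 gives -25/2.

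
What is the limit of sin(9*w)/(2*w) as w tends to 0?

Substitution gives 0/0.
Write it as (9/2)·sin(9w)/(9w); since sin(u)/u → 1, the limit is 9/2.

9/2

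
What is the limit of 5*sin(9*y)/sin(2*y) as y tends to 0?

45/2

Substitution gives 0/0.
Divide numerator and denominator by y: sin(9y)/y → 9 and sin(2y)/y → 2, so the limit is 5·9/2 = 45/2.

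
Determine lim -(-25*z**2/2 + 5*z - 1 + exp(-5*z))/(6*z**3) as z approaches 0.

Direct substitution gives 0/0.
Apply L'Hôpital: lim (-25*z + 5 - 5*e^(-5*z))/(-18*z^2), still 0/0.
Apply L'Hôpital: lim (-25 + 25*e^(-5*z))/(-36*z), still 0/0.
After 3 applications of L'Hôpital's rule the quotient is (-125*e^(-5*z))/(-36); substituting z = 0 gives 125/36.

125/36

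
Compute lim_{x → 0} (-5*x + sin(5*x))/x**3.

Direct substitution gives 0/0.
Apply L'Hôpital: lim (5*cos(5*x) - 5)/(3*x^2), still 0/0.
Apply L'Hôpital: lim (-25*sin(5*x))/(6*x), still 0/0.
After 3 applications of L'Hôpital's rule the quotient is (-125*cos(5*x))/(6); substituting x = 0 gives -125/6.

-125/6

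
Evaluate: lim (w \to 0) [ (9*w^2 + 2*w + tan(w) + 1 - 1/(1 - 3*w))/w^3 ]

Substitution gives 0/0 (the numerator vanishes to order 3).
Expand each term to order w^3: the coefficient of w^3 in −1/(1 - 3w) is -27 and in tan(w) is 1/3.
Lower-order terms cancel with the polynomial part, so the numerator is (-80/3)·w^3 + o(w^3), and the limit is (-80/3)/(1) = -80/3.

-80/3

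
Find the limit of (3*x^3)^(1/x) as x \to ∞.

Base → ∞ and exponent → 0: an ∞^0 form.
Take logs: (1/x)·ln(3·x^3) = (ln 3 + 3·ln x)/x → 0.
So the limit is e^0 = 1.

1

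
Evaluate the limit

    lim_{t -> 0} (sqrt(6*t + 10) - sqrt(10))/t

3*√(10)/10

A 0/0 form; rationalise with √(10 + 6t) + √10. This collapses the numerator to 6t, leaving 6/(√(10 + 6t) + √10) → 6/(2√10) = 3*√(10)/10.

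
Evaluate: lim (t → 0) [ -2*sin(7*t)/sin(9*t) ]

Substitution gives 0/0.
Divide numerator and denominator by t: sin(7t)/t → 7 and sin(9t)/t → 9, so the limit is -2·7/9 = -14/9.

-14/9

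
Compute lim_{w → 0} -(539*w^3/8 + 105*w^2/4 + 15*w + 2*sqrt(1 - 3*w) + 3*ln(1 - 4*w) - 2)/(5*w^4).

12693/320

Substitution gives 0/0 (the numerator vanishes to order 4).
Expand each term to order w^4: the coefficient of w^4 in 2·√(1 - 3w) is -405/64 and in 3·ln(1 - 4w) is -192.
Lower-order terms cancel with the polynomial part, so the numerator is (-12693/64)·w^4 + o(w^4), and the limit is (-12693/64)/(-5) = 12693/320.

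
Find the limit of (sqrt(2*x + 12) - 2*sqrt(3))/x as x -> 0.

√(3)/6

Substitution gives 0/0. Multiply numerator and denominator by the conjugate √(12 + 2x) + √12.
The numerator becomes (12 + 2x) − 12 = 2x, so the expression simplifies to 2/(√(12 + 2x) + √12).
Letting x → 0 gives 2/(2√12) = √(3)/6.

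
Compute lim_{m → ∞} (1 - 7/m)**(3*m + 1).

e^(-21)

Write it as [(1 - 7/m)^m]^(3) · (1 - 7/m)^(1). The bracketed term tends to e^(-7) and the second factor to 1, so the limit is e^(-21).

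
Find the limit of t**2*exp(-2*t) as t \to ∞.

0

Write as t^2/e^{2t}, an ∞/∞ form.
Exponential growth dominates any polynomial, so repeated L'Hôpital (or the standard result) gives 0.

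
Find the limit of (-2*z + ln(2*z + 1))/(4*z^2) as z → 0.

Direct substitution gives 0/0.
Apply L'Hôpital: lim (-2 + 2/(2*z + 1))/(8*z), still 0/0.
After 2 applications of L'Hôpital's rule the quotient is (-4/(2*z + 1)^2)/(8); substituting z = 0 gives -1/2.

-1/2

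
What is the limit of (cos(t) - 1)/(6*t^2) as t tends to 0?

-1/12

Direct substitution gives 0/0.
Apply L'Hôpital: lim (-sin(t))/(12*t), still 0/0.
After 2 applications of L'Hôpital's rule the quotient is (-cos(t))/(12); substituting t = 0 gives -1/12.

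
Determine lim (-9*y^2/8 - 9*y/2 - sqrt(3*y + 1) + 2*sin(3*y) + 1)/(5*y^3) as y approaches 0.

-171/80

Substitution gives 0/0; apply L'Hôpital's rule 3 times.
After differentiating numerator and denominator 3 times the quotient is (-54*cos(3*y) - 81/(8*(3*y + 1)^(5/2)))/(30); at y = 0 this is -171/80.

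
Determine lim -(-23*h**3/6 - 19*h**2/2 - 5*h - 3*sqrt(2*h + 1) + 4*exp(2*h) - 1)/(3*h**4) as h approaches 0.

Substitution gives 0/0; apply L'Hôpital's rule 4 times.
After differentiating numerator and denominator 4 times the quotient is (64*e^(2*h) + 45/(2*h + 1)^(7/2))/(-72); at h = 0 this is -109/72.

-109/72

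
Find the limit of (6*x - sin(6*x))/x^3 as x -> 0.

Direct substitution gives 0/0.
Apply L'Hôpital: lim (6 - 6*cos(6*x))/(3*x^2), still 0/0.
Apply L'Hôpital: lim (36*sin(6*x))/(6*x), still 0/0.
After 3 applications of L'Hôpital's rule the quotient is (216*cos(6*x))/(6); substituting x = 0 gives 36.

36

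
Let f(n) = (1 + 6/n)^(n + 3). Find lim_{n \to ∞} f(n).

Let L be the limit and take ln: ln L = lim (n + 3)·ln(1 + 6/n) = lim (n + 3)·(6/n + O(1/n²)) = 6.
Hence L = e^(6).

e^(6)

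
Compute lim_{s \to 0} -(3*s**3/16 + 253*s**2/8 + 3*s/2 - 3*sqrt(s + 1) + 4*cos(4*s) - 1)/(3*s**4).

Substitution gives 0/0 (the numerator vanishes to order 4).
Expand each term to order s^4: the coefficient of s^4 in -3·√(1 + s) is 15/128 and in 4·cos(4s) is 128/3.
Lower-order terms cancel with the polynomial part, so the numerator is (16429/384)·s^4 + o(s^4), and the limit is (16429/384)/(-3) = -16429/1152.

-16429/1152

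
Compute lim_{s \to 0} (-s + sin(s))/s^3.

Direct substitution gives 0/0.
Apply L'Hôpital: lim (cos(s) - 1)/(3*s^2), still 0/0.
Apply L'Hôpital: lim (-sin(s))/(6*s), still 0/0.
After 3 applications of L'Hôpital's rule the quotient is (-cos(s))/(6); substituting s = 0 gives -1/6.

-1/6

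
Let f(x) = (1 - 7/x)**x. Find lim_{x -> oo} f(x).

e^(-7)

Write it as [(1 - 7/x)^x]^(1) · (1 - 7/x)^(0). The bracketed term tends to e^(-7) and the second factor to 1, so the limit is e^(-7).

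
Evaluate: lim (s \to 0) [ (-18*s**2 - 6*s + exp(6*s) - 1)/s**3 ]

Direct substitution gives 0/0.
Apply L'Hôpital: lim (-36*s + 6*e^(6*s) - 6)/(3*s^2), still 0/0.
Apply L'Hôpital: lim (36*e^(6*s) - 36)/(6*s), still 0/0.
After 3 applications of L'Hôpital's rule the quotient is (216*e^(6*s))/(6); substituting s = 0 gives 36.

36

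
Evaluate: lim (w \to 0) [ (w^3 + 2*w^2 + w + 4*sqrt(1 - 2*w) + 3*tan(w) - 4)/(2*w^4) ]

Substitution gives 0/0; apply L'Hôpital's rule 4 times.
After differentiating numerator and denominator 4 times the quotient is (72*tan(w)^3/cos(w)^2 + 48*tan(w)/cos(w)^2 - 60/(1 - 2*w)^(7/2))/(48); at w = 0 this is -5/4.

-5/4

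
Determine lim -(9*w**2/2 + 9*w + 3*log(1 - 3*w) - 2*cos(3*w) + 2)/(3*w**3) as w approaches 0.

Substitution gives 0/0; apply L'Hôpital's rule 3 times.
After differentiating numerator and denominator 3 times the quotient is (-54*sin(3*w) + 162/(3*w - 1)^3)/(-18); at w = 0 this is 9.

9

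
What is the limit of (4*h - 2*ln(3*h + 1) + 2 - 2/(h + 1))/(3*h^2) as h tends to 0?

7/3

Substitution gives 0/0 (the numerator vanishes to order 2).
Expand each term to order h^2: the coefficient of h^2 in -2·1/(1 + h) is -2 and in -2·ln(1 + 3h) is 9.
Lower-order terms cancel with the polynomial part, so the numerator is (7)·h^2 + o(h^2), and the limit is (7)/(3) = 7/3.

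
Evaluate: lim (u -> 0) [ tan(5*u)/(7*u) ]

Substitution gives 0/0.
Since tan(θ)/θ → 1 as θ → 0, tan(5u)/(5u) → 1 and the limit is 5/7.

5/7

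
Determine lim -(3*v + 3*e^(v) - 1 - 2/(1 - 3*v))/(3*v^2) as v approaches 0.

Substitution gives 0/0 (the numerator vanishes to order 2).
Expand each term to order v^2: the coefficient of v^2 in -2·1/(1 - 3v) is -18 and in 3·e^(v) is 3/2.
Lower-order terms cancel with the polynomial part, so the numerator is (-33/2)·v^2 + o(v^2), and the limit is (-33/2)/(-3) = 11/2.

11/2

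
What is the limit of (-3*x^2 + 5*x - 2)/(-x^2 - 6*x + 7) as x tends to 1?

1/8

Since x = 1 makes numerator and denominator zero, (x - 1) divides both.
Cancelling it gives (2 - 3*x)/(-x - 7); now plug in x = 1 to get 1/8.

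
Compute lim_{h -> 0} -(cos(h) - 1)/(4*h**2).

1/8

Direct substitution gives 0/0.
Apply L'Hôpital: lim (-sin(h))/(-8*h), still 0/0.
After 2 applications of L'Hôpital's rule the quotient is (-cos(h))/(-8); substituting h = 0 gives 1/8.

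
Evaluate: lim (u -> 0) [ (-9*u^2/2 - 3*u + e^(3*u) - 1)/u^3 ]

Direct substitution gives 0/0.
Apply L'Hôpital: lim (-9*u + 3*e^(3*u) - 3)/(3*u^2), still 0/0.
Apply L'Hôpital: lim (9*e^(3*u) - 9)/(6*u), still 0/0.
After 3 applications of L'Hôpital's rule the quotient is (27*e^(3*u))/(6); substituting u = 0 gives 9/2.

9/2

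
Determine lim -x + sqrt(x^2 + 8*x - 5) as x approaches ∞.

This has the form ∞ − ∞. Multiply and divide by the conjugate √(x^2 + 8*x - 5) + x.
That gives (8x - 5) / (√(x^2 + 8*x - 5) + x).
Divide numerator and denominator by x: the limit is 8/(2·1) = 4.

4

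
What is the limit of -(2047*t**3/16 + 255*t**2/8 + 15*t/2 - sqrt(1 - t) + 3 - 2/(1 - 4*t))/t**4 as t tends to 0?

65531/128

Substitution gives 0/0; apply L'Hôpital's rule 4 times.
After differentiating numerator and denominator 4 times the quotient is (12288/(4*t - 1)^5 + 15/(16*(1 - t)^(7/2)))/(-24); at t = 0 this is 65531/128.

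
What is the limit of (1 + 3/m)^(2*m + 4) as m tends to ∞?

Let L be the limit and take ln: ln L = lim (2m + 4)·ln(1 + 3/m) = lim (2m + 4)·(3/m + O(1/m²)) = 6.
Hence L = e^(6).

e^(6)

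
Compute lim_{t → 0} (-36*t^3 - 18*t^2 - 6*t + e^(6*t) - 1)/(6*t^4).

9

Direct substitution gives 0/0.
Apply L'Hôpital: lim (-108*t^2 - 36*t + 6*e^(6*t) - 6)/(24*t^3), still 0/0.
Apply L'Hôpital: lim (-216*t + 36*e^(6*t) - 36)/(72*t^2), still 0/0.
Apply L'Hôpital: lim (216*e^(6*t) - 216)/(144*t), still 0/0.
After 4 applications of L'Hôpital's rule the quotient is (1296*e^(6*t))/(144); substituting t = 0 gives 9.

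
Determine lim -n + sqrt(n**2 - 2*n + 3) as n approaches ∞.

An ∞ − ∞ form. Rationalising with the conjugate, the difference becomes (-2n + 3) / (√(n^2 - 2*n + 3) + n).
For large n the denominator behaves like 2·n, so the quotient tends to -2/2 = -1.

-1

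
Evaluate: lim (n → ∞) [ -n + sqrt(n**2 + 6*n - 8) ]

3

An ∞ − ∞ form. Rationalising with the conjugate, the difference becomes (6n - 8) / (√(n^2 + 6*n - 8) + n).
For large n the denominator behaves like 2·n, so the quotient tends to 6/2 = 3.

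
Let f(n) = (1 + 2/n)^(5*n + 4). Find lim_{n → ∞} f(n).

e^(10)

The base → 1 and the exponent → ∞: a 1^∞ form.
Take logarithms: (5n + 4)·ln(1 + 2/n). Since ln(1+u) ~ u for small u, this behaves like (5n)·(2/n) → 10.
So the limit is e^(10).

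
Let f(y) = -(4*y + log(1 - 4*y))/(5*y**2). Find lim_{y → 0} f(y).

8/5

Direct substitution gives 0/0.
Apply L'Hôpital: lim (4 - 4/(1 - 4*y))/(-10*y), still 0/0.
After 2 applications of L'Hôpital's rule the quotient is (-16/(1 - 4*y)^2)/(-10); substituting y = 0 gives 8/5.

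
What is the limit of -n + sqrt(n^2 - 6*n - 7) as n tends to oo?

-3

This has the form ∞ − ∞. Multiply and divide by the conjugate √(n^2 - 6*n - 7) + n.
That gives (-6n - 7) / (√(n^2 - 6*n - 7) + n).
Divide numerator and denominator by n: the limit is -6/(2·1) = -3.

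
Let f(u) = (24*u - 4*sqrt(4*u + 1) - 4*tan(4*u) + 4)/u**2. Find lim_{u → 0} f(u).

Substitution gives 0/0 (the numerator vanishes to order 2).
Expand each term to order u^2: the coefficient of u^2 in -4·tan(4u) is 0 and in -4·√(1 + 4u) is 8.
Lower-order terms cancel with the polynomial part, so the numerator is (8)·u^2 + o(u^2), and the limit is (8)/(1) = 8.

8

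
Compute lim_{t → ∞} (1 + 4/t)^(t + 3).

e^(4)

The base → 1 and the exponent → ∞: a 1^∞ form.
Take logarithms: (t + 3)·ln(1 + 4/t). Since ln(1+u) ~ u for small u, this behaves like (t)·(4/t) → 4.
So the limit is e^(4).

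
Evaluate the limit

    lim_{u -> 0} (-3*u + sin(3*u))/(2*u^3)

-9/4

Direct substitution gives 0/0.
Apply L'Hôpital: lim (3*cos(3*u) - 3)/(6*u^2), still 0/0.
Apply L'Hôpital: lim (-9*sin(3*u))/(12*u), still 0/0.
After 3 applications of L'Hôpital's rule the quotient is (-27*cos(3*u))/(12); substituting u = 0 gives -9/4.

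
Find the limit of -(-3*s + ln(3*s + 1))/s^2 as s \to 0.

Direct substitution gives 0/0.
Apply L'Hôpital: lim (-3 + 3/(3*s + 1))/(-2*s), still 0/0.
After 2 applications of L'Hôpital's rule the quotient is (-9/(3*s + 1)^2)/(-2); substituting s = 0 gives 9/2.

9/2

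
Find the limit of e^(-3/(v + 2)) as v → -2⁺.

0

As v → -2⁺, -3/(v + 2) → −∞, so e^(-3/(v + 2)) → 0.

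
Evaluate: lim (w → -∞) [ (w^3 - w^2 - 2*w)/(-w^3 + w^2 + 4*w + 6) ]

Numerator and denominator both have degree 3.
Dividing every term by w^3, all lower-order terms vanish and the limit is the ratio of leading coefficients, 1/(-1) = -1.

-1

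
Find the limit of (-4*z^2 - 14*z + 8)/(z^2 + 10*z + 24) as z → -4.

Since z = -4 makes numerator and denominator zero, (z + 4) divides both.
Cancelling it gives (2 - 4*z)/(z + 6); now plug in z = -4 to get 9.

9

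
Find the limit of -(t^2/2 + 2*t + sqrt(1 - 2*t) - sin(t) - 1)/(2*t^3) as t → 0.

Substitution gives 0/0 (the numerator vanishes to order 3).
Expand each term to order t^3: the coefficient of t^3 in √(1 - 2t) is -1/2 and in −sin(t) is 1/6.
Lower-order terms cancel with the polynomial part, so the numerator is (-1/3)·t^3 + o(t^3), and the limit is (-1/3)/(-2) = 1/6.

1/6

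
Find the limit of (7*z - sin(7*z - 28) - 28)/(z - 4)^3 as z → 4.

343/6

Direct substitution gives 0/0.
Apply L'Hôpital: lim (7 - 7*cos(7*z - 28))/(3*(z - 4)^2), still 0/0.
Apply L'Hôpital: lim (49*sin(7*z - 28))/(6*z - 24), still 0/0.
After 3 applications of L'Hôpital's rule the quotient is (343*cos(7*z - 28))/(6); substituting z = 4 gives 343/6.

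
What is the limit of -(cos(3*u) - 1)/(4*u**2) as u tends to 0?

Direct substitution gives 0/0.
Apply L'Hôpital: lim (-3*sin(3*u))/(-8*u), still 0/0.
After 2 applications of L'Hôpital's rule the quotient is (-9*cos(3*u))/(-8); substituting u = 0 gives 9/8.

9/8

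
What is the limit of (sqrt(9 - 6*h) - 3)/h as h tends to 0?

-1

Substitution gives 0/0. Multiply numerator and denominator by the conjugate √(9 - 6h) + √9.
The numerator becomes (9 - 6h) − 9 = -6h, so the expression simplifies to -6/(√(9 - 6h) + √9).
Letting h → 0 gives -6/(2√9) = -1.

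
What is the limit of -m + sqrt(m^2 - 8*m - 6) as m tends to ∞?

-4

An ∞ − ∞ form. Rationalising with the conjugate, the difference becomes (-8m - 6) / (√(m^2 - 8*m - 6) + m).
For large m the denominator behaves like 2·m, so the quotient tends to -8/2 = -4.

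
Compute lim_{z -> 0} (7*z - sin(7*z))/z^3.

343/6

Direct substitution gives 0/0.
Apply L'Hôpital: lim (7 - 7*cos(7*z))/(3*z^2), still 0/0.
Apply L'Hôpital: lim (49*sin(7*z))/(6*z), still 0/0.
After 3 applications of L'Hôpital's rule the quotient is (343*cos(7*z))/(6); substituting z = 0 gives 343/6.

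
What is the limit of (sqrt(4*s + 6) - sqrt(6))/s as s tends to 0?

√(6)/3

A 0/0 form; rationalise with √(6 + 4s) + √6. This collapses the numerator to 4s, leaving 4/(√(6 + 4s) + √6) → 4/(2√6) = √(6)/3.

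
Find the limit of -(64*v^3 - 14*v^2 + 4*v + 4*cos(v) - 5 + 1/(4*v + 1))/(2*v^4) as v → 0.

Substitution gives 0/0 (the numerator vanishes to order 4).
Expand each term to order v^4: the coefficient of v^4 in 4·cos(v) is 1/6 and in 1/(1 + 4v) is 256.
Lower-order terms cancel with the polynomial part, so the numerator is (1537/6)·v^4 + o(v^4), and the limit is (1537/6)/(-2) = -1537/12.

-1537/12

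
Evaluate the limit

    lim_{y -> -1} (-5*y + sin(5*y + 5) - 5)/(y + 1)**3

-125/6

Direct substitution gives 0/0.
Apply L'Hôpital: lim (5*cos(5*y + 5) - 5)/(3*(y + 1)^2), still 0/0.
Apply L'Hôpital: lim (-25*sin(5*y + 5))/(6*y + 6), still 0/0.
After 3 applications of L'Hôpital's rule the quotient is (-125*cos(5*y + 5))/(6); substituting y = -1 gives -125/6.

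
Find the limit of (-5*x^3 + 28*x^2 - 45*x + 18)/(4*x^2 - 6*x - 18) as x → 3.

Direct substitution gives 0/0, so factor. Both numerator and denominator have (x - 3) as a factor.
After cancelling, the expression reduces to (-5*x^2 + 13*x - 6)/(4*x + 6).
Substituting x = 3 gives -2/3.

-2/3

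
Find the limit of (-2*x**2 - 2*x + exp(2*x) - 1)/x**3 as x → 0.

Direct substitution gives 0/0.
Apply L'Hôpital: lim (-4*x + 2*e^(2*x) - 2)/(3*x^2), still 0/0.
Apply L'Hôpital: lim (4*e^(2*x) - 4)/(6*x), still 0/0.
After 3 applications of L'Hôpital's rule the quotient is (8*e^(2*x))/(6); substituting x = 0 gives 4/3.

4/3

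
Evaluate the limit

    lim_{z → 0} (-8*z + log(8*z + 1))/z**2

-32

Direct substitution gives 0/0.
Apply L'Hôpital: lim (-8 + 8/(8*z + 1))/(2*z), still 0/0.
After 2 applications of L'Hôpital's rule the quotient is (-64/(8*z + 1)^2)/(2); substituting z = 0 gives -32.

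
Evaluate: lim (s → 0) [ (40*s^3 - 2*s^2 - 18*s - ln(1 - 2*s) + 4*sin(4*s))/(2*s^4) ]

Substitution gives 0/0 (the numerator vanishes to order 4).
Expand each term to order s^4: the coefficient of s^4 in −ln(1 - 2s) is 4 and in 4·sin(4s) is 0.
Lower-order terms cancel with the polynomial part, so the numerator is (4)·s^4 + o(s^4), and the limit is (4)/(2) = 2.

2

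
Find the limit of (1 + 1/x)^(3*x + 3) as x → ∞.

e^(3)

The base → 1 and the exponent → ∞: a 1^∞ form.
Take logarithms: (3x + 3)·ln(1 + 1/x). Since ln(1+u) ~ u for small u, this behaves like (3x)·(1/x) → 3.
So the limit is e^(3).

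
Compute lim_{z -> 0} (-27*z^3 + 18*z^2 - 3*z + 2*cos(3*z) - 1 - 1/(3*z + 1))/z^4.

-297/4

Substitution gives 0/0; apply L'Hôpital's rule 4 times.
After differentiating numerator and denominator 4 times the quotient is (162*cos(3*z) - 1944/(3*z + 1)^5)/(24); at z = 0 this is -297/4.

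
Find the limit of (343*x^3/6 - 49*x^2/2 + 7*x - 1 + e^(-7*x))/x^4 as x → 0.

Direct substitution gives 0/0.
Apply L'Hôpital: lim (343*x^2/2 - 49*x + 7 - 7*e^(-7*x))/(4*x^3), still 0/0.
Apply L'Hôpital: lim (343*x - 49 + 49*e^(-7*x))/(12*x^2), still 0/0.
Apply L'Hôpital: lim (343 - 343*e^(-7*x))/(24*x), still 0/0.
After 4 applications of L'Hôpital's rule the quotient is (2401*e^(-7*x))/(24); substituting x = 0 gives 2401/24.

2401/24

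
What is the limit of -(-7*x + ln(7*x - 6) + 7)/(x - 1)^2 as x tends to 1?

49/2

Direct substitution gives 0/0.
Apply L'Hôpital: lim (-7 + 7/(7*x - 6))/(2 - 2*x), still 0/0.
After 2 applications of L'Hôpital's rule the quotient is (-49/(7*x - 6)^2)/(-2); substituting x = 1 gives 49/2.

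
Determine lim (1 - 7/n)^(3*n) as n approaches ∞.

The base → 1 and the exponent → ∞: a 1^∞ form.
Take logarithms: (3n)·ln(1 - 7/n). Since ln(1+u) ~ u for small u, this behaves like (3n)·(-7/n) → -21.
So the limit is e^(-21).

e^(-21)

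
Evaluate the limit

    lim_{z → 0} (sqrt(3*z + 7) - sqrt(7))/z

Substitution gives 0/0. Multiply numerator and denominator by the conjugate √(7 + 3z) + √7.
The numerator becomes (7 + 3z) − 7 = 3z, so the expression simplifies to 3/(√(7 + 3z) + √7).
Letting z → 0 gives 3/(2√7) = 3*√(7)/14.

3*√(7)/14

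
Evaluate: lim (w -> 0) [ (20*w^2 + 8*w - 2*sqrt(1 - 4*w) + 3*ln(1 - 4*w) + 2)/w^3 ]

Substitution gives 0/0 (the numerator vanishes to order 3).
Expand each term to order w^3: the coefficient of w^3 in 3·ln(1 - 4w) is -64 and in -2·√(1 - 4w) is 8.
Lower-order terms cancel with the polynomial part, so the numerator is (-56)·w^3 + o(w^3), and the limit is (-56)/(1) = -56.

-56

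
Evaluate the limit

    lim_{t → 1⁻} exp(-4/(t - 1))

As t → 1⁻, -4/(t - 1) → +∞, so e^(-4/(t - 1)) → ∞.

∞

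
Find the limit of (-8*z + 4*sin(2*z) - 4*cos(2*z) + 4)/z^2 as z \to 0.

8

Substitution gives 0/0 (the numerator vanishes to order 2).
Expand each term to order z^2: the coefficient of z^2 in 4·sin(2z) is 0 and in -4·cos(2z) is 8.
Lower-order terms cancel with the polynomial part, so the numerator is (8)·z^2 + o(z^2), and the limit is (8)/(1) = 8.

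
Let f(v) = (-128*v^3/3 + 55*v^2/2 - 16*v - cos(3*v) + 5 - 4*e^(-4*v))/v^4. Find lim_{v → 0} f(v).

Substitution gives 0/0; apply L'Hôpital's rule 4 times.
After differentiating numerator and denominator 4 times the quotient is (-81*cos(3*v) - 1024*e^(-4*v))/(24); at v = 0 this is -1105/24.

-1105/24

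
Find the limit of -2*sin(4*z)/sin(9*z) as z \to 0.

-8/9

Substitution gives 0/0.
Divide numerator and denominator by z: sin(4z)/z → 4 and sin(9z)/z → 9, so the limit is -2·4/9 = -8/9.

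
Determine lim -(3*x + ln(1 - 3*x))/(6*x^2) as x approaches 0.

Direct substitution gives 0/0.
Apply L'Hôpital: lim (3 - 3/(1 - 3*x))/(-12*x), still 0/0.
After 2 applications of L'Hôpital's rule the quotient is (-9/(1 - 3*x)^2)/(-12); substituting x = 0 gives 3/4.

3/4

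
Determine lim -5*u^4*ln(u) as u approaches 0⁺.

This is a 0·(−∞) form. Rewrite as -5·ln(u) / u^(−4) and apply L'Hôpital:
the derivative quotient is -5·(1/u) / (−4·u^(−5)) = (5/4)·u^4 → 0.

0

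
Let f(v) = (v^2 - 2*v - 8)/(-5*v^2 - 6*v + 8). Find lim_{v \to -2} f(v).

Direct substitution gives 0/0, so factor. Both numerator and denominator have (v + 2) as a factor.
After cancelling, the expression reduces to (v - 4)/(4 - 5*v).
Substituting v = -2 gives -3/7.

-3/7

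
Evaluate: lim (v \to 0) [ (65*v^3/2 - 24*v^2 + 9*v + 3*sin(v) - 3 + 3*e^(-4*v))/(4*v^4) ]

Substitution gives 0/0; apply L'Hôpital's rule 4 times.
After differentiating numerator and denominator 4 times the quotient is (3*sin(v) + 768*e^(-4*v))/(96); at v = 0 this is 8.

8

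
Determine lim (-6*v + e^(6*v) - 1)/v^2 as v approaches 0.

18

Direct substitution gives 0/0.
Apply L'Hôpital: lim (6*e^(6*v) - 6)/(2*v), still 0/0.
After 2 applications of L'Hôpital's rule the quotient is (36*e^(6*v))/(2); substituting v = 0 gives 18.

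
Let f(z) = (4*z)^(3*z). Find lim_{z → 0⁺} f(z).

Base → 0⁺ and exponent → 0⁺: a 0^0 form.
Take logs: 3z·ln(4z). This is 0·(−∞); rewriting as ln(4z)/(1/(3z)) and applying L'Hôpital gives 0.
Hence the limit is e^0 = 1.

1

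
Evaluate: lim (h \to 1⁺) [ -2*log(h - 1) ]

As h → 1⁺, h - 1 → 0⁺ and ln(h - 1) → −∞.
Multiplying by -2 gives ∞.

∞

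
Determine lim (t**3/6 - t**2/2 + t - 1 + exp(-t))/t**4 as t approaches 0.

Direct substitution gives 0/0.
Apply L'Hôpital: lim (t^2/2 - t + 1 - e^(-t))/(4*t^3), still 0/0.
Apply L'Hôpital: lim (t - 1 + e^(-t))/(12*t^2), still 0/0.
Apply L'Hôpital: lim (1 - e^(-t))/(24*t), still 0/0.
After 4 applications of L'Hôpital's rule the quotient is (e^(-t))/(24); substituting t = 0 gives 1/24.

1/24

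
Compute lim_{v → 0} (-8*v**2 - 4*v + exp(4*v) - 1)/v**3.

Direct substitution gives 0/0.
Apply L'Hôpital: lim (-16*v + 4*e^(4*v) - 4)/(3*v^2), still 0/0.
Apply L'Hôpital: lim (16*e^(4*v) - 16)/(6*v), still 0/0.
After 3 applications of L'Hôpital's rule the quotient is (64*e^(4*v))/(6); substituting v = 0 gives 32/3.

32/3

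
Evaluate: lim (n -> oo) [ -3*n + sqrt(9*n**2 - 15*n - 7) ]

This has the form ∞ − ∞. Multiply and divide by the conjugate √(9*n^2 - 15*n - 7) + 3n.
That gives (-15n - 7) / (√(9*n^2 - 15*n - 7) + 3n).
Divide numerator and denominator by n: the limit is -15/(2·3) = -5/2.

-5/2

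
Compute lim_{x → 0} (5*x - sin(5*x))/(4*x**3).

Direct substitution gives 0/0.
Apply L'Hôpital: lim (5 - 5*cos(5*x))/(12*x^2), still 0/0.
Apply L'Hôpital: lim (25*sin(5*x))/(24*x), still 0/0.
After 3 applications of L'Hôpital's rule the quotient is (125*cos(5*x))/(24); substituting x = 0 gives 125/24.

125/24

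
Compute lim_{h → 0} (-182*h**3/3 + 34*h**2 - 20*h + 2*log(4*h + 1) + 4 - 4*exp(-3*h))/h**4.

-283/2

Substitution gives 0/0 (the numerator vanishes to order 4).
Expand each term to order h^4: the coefficient of h^4 in 2·ln(1 + 4h) is -128 and in -4·e^(-3h) is -27/2.
Lower-order terms cancel with the polynomial part, so the numerator is (-283/2)·h^4 + o(h^4), and the limit is (-283/2)/(1) = -283/2.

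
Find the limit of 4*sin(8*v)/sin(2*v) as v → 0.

Substitution gives 0/0.
Divide numerator and denominator by v: sin(8v)/v → 8 and sin(2v)/v → 2, so the limit is 4·8/2 = 16.

16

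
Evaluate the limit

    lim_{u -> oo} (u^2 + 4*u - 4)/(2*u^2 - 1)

Numerator and denominator both have degree 2.
Dividing every term by u^2, all lower-order terms vanish and the limit is the ratio of leading coefficients, 1/(2) = 1/2.

1/2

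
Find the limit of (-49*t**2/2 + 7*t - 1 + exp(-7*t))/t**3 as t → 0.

Direct substitution gives 0/0.
Apply L'Hôpital: lim (-49*t + 7 - 7*e^(-7*t))/(3*t^2), still 0/0.
Apply L'Hôpital: lim (-49 + 49*e^(-7*t))/(6*t), still 0/0.
After 3 applications of L'Hôpital's rule the quotient is (-343*e^(-7*t))/(6); substituting t = 0 gives -343/6.

-343/6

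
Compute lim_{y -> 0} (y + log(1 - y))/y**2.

Direct substitution gives 0/0.
Apply L'Hôpital: lim (1 - 1/(1 - y))/(2*y), still 0/0.
After 2 applications of L'Hôpital's rule the quotient is (-1/(1 - y)^2)/(2); substituting y = 0 gives -1/2.

-1/2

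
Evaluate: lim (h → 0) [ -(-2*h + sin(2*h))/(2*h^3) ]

Direct substitution gives 0/0.
Apply L'Hôpital: lim (2*cos(2*h) - 2)/(-6*h^2), still 0/0.
Apply L'Hôpital: lim (-4*sin(2*h))/(-12*h), still 0/0.
After 3 applications of L'Hôpital's rule the quotient is (-8*cos(2*h))/(-12); substituting h = 0 gives 2/3.

2/3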